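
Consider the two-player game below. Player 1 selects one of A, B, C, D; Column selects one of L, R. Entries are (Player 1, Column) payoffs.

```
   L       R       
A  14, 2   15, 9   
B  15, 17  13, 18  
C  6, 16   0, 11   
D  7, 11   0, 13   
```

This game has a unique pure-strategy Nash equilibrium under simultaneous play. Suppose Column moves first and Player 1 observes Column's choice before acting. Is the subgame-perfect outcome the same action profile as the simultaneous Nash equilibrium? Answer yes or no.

Backward induction with Column moving first.
- L → Player 1 plays B (best of 14, 15, 6, 7); Column gets 17.
- R → Player 1 plays A (best of 15, 13, 0, 0); Column gets 9.
Column's induced payoffs are 17, 9, so Column commits to L. Subgame-perfect outcome: (B, L) with payoffs (15, 17).
Now find the simultaneous Nash equilibrium.
Player 1's best replies: L→B; R→A.
Column's best replies: A→R; B→R; C→L; D→R.
Only (A, R) has each player best-responding; Nash payoffs (15, 9).
Sequential outcome (B, L) differs from the Nash profile (A, R).

no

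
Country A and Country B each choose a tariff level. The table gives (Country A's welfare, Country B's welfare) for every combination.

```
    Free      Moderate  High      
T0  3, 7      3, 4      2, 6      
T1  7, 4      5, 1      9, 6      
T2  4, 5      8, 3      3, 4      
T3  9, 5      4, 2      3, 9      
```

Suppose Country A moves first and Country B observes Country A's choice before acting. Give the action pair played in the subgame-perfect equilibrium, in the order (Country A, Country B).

Solve by backward induction (Country A leads).
- T0 → Country B plays Free (best of 7, 4, 6); Country A gets 3.
- T1 → Country B plays High (best of 4, 1, 6); Country A gets 9.
- T2 → Country B plays Free (best of 5, 3, 4); Country A gets 4.
- T3 → Country B plays High (best of 5, 2, 9); Country A gets 3.
Country A's induced payoffs are 3, 9, 4, 3, so Country A commits to T1. Subgame-perfect outcome: (T1, High) with payoffs (9, 6).

(T1, High)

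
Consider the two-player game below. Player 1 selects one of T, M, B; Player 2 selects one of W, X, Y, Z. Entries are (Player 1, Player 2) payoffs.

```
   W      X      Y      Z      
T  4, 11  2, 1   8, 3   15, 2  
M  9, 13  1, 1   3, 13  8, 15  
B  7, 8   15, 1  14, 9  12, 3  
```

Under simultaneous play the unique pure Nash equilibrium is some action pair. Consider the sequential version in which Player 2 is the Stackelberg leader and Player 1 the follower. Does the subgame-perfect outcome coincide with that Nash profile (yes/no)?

Player 1 best-responds to each possible Player 2 move:
- W → Player 1 plays M (best of 4, 9, 7); Player 2 gets 13.
- X → Player 1 plays B (best of 2, 1, 15); Player 2 gets 1.
- Y → Player 1 plays B (best of 8, 3, 14); Player 2 gets 9.
- Z → Player 1 plays T (best of 15, 8, 12); Player 2 gets 2.
Player 2's induced payoffs are 13, 1, 9, 2, so Player 2 commits to W. Subgame-perfect outcome: (M, W) with payoffs (9, 13).
Under simultaneous play:
Player 1's best replies: W→M; X→B; Y→B; Z→T.
Player 2's best replies: T→W; M→Z; B→Y.
The unique mutual best reply is (B, Y), giving (14, 9).
Sequential outcome (M, W) differs from the Nash profile (B, Y).

no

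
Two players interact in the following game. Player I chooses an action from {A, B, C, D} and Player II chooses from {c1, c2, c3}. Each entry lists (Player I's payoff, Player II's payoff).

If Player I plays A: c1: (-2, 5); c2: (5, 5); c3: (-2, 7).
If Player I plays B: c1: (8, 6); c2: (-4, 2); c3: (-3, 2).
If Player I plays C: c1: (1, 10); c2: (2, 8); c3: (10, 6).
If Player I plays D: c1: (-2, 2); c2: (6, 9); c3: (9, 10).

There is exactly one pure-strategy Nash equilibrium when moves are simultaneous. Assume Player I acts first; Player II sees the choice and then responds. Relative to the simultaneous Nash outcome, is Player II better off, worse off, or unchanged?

better off

Work backward from Player II's decision.
- A → Player II plays c3 (best of 5, 5, 7); Player I gets -2.
- B → Player II plays c1 (best of 6, 2, 2); Player I gets 8.
- C → Player II plays c1 (best of 10, 8, 6); Player I gets 1.
- D → Player II plays c3 (best of 2, 9, 10); Player I gets 9.
Among -2, 8, 1, 9, the best is 9 at D. Subgame-perfect outcome: (D, c3) with payoffs (9, 10).
Under simultaneous play:
Player I's best replies: c1→B; c2→D; c3→C.
Player II's best replies: A→c3; B→c1; C→c1; D→c3.
The unique mutual best reply is (B, c1), giving (8, 6).
Player II earns 10 sequentially versus 6 at the Nash outcome: better off.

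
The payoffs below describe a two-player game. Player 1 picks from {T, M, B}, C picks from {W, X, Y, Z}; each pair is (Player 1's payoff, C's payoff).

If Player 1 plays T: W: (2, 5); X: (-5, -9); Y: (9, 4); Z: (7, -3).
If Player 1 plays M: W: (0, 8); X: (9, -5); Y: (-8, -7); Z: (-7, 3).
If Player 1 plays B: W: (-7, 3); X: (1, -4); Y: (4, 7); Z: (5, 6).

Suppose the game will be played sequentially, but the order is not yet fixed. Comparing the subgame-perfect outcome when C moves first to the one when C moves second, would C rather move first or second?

If Player 1 leads: C's best replies are T→W, M→W, B→Y; Player 1's induced payoffs 2, 0, 4; outcome (B, Y), payoffs (4, 7).
If C leads: Player 1's best replies are W→T, X→M, Y→T, Z→T; C's induced payoffs 5, -5, 4, -3; outcome (T, W), payoffs (2, 5).
C gets 5 moving first and 7 moving second, so C prefers to move second.

second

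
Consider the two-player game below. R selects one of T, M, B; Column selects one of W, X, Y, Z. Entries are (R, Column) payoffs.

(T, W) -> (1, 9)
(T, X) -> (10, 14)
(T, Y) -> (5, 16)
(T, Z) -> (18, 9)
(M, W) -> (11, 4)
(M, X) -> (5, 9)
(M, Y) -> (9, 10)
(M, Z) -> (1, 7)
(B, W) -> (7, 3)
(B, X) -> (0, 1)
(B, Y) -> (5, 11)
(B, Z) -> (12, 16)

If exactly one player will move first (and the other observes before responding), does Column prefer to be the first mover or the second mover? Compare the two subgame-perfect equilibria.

second

If R leads: Column's best replies are T→Y, M→Y, B→Z; R's induced payoffs 5, 9, 12; outcome (B, Z), payoffs (12, 16).
If Column leads: R's best replies are W→M, X→T, Y→M, Z→T; Column's induced payoffs 4, 14, 10, 9; outcome (T, X), payoffs (10, 14).
Column gets 14 moving first and 16 moving second, so Column prefers to move second.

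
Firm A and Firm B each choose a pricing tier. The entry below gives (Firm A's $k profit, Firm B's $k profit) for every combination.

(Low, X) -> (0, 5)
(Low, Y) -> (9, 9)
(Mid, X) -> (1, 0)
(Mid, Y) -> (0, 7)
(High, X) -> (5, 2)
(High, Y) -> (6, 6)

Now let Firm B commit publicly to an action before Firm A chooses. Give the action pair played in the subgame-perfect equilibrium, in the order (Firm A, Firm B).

Solve by backward induction (Firm B leads).
- X: Firm A compares 0, 1, 5 and picks High; Firm B would get 2.
- Y: Firm A compares 9, 0, 6 and picks Low; Firm B would get 9.
Among 2, 9, the best is 9 at Y. Subgame-perfect outcome: (Low, Y) with payoffs (9, 9).

(Low, Y)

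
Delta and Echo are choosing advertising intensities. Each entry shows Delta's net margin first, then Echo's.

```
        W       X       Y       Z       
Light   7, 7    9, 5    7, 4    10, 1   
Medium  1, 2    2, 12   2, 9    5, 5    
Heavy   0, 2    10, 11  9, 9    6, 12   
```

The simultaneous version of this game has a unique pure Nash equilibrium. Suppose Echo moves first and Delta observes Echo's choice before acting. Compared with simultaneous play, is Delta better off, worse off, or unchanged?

Delta best-responds to each possible Echo move:
- W: Delta compares 7, 1, 0 and picks Light; Echo would get 7.
- X: Delta compares 9, 2, 10 and picks Heavy; Echo would get 11.
- Y: Delta compares 7, 2, 9 and picks Heavy; Echo would get 9.
- Z: Delta compares 10, 5, 6 and picks Light; Echo would get 1.
Among 7, 11, 9, 1, the best is 11 at X. Subgame-perfect outcome: (Heavy, X) with payoffs (10, 11).
Now find the simultaneous Nash equilibrium.
Delta's best replies: W→Light; X→Heavy; Y→Heavy; Z→Light.
Echo's best replies: Light→W; Medium→X; Heavy→Z.
Only (Light, W) has each player best-responding; Nash payoffs (7, 7).
Delta earns 10 sequentially versus 7 at the Nash outcome: better off.

better off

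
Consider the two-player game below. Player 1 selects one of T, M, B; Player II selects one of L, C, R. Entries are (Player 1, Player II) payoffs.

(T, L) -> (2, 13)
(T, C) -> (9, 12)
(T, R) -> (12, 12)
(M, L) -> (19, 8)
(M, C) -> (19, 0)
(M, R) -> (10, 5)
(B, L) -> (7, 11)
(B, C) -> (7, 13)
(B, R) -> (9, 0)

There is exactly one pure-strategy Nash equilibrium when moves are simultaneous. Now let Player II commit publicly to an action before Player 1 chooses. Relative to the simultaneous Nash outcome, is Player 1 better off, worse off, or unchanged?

worse off

Solve by backward induction (Player II leads).
- L: Player 1 compares 2, 19, 7 and picks M; Player II would get 8.
- C: Player 1 compares 9, 19, 7 and picks M; Player II would get 0.
- R: Player 1 compares 12, 10, 9 and picks T; Player II would get 12.
Maximizing over 8, 0, 12, Player II chooses R. Subgame-perfect outcome: (T, R) with payoffs (12, 12).
Now find the simultaneous Nash equilibrium.
Player 1's best replies: L→M; C→M; R→T.
Player II's best replies: T→L; M→L; B→C.
The unique mutual best reply is (M, L), giving (19, 8).
Player 1 earns 12 sequentially versus 19 at the Nash outcome: worse off.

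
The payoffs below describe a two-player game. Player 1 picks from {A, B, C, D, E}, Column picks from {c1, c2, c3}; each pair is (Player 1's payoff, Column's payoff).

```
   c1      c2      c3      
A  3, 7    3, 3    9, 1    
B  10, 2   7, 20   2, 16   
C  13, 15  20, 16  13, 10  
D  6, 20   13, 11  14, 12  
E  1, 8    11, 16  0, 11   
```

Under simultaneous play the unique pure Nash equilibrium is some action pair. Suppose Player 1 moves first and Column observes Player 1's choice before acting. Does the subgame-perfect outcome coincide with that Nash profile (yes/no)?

yes

Work backward from Column's decision.
- A: BR = c1, leader payoff 3.
- B: BR = c2, leader payoff 7.
- C: BR = c2, leader payoff 20.
- D: BR = c1, leader payoff 6.
- E: BR = c2, leader payoff 11.
Player 1's induced payoffs are 3, 7, 20, 6, 11, so Player 1 commits to C. Subgame-perfect outcome: (C, c2) with payoffs (20, 16).
Under simultaneous play:
Player 1's best replies: c1→C; c2→C; c3→D.
Column's best replies: A→c1; B→c2; C→c2; D→c1; E→c2.
Only (C, c2) has each player best-responding; Nash payoffs (20, 16).
Sequential outcome (C, c2) coincides with the Nash profile (C, c2).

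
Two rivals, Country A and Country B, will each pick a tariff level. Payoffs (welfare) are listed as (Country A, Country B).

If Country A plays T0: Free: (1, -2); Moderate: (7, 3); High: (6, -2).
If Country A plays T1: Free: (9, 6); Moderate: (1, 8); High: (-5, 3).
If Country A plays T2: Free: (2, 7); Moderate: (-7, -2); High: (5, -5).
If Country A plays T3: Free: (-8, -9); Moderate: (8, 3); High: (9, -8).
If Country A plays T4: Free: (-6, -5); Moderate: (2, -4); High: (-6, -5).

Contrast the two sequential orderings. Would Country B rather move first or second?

If Country A leads: Country B's best replies are T0→Moderate, T1→Moderate, T2→Free, T3→Moderate, T4→Moderate; Country A's induced payoffs 7, 1, 2, 8, 2; outcome (T3, Moderate), payoffs (8, 3).
If Country B leads: Country A's best replies are Free→T1, Moderate→T3, High→T3; Country B's induced payoffs 6, 3, -8; outcome (T1, Free), payoffs (9, 6).
Country B gets 6 moving first and 3 moving second, so Country B prefers to move first.

first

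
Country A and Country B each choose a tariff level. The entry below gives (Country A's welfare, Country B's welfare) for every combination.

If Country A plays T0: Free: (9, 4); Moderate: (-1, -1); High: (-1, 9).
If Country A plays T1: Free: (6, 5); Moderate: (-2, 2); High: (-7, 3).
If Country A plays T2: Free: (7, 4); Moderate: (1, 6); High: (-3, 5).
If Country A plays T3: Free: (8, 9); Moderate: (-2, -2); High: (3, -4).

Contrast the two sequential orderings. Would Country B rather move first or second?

second

If Country A leads: Country B's best replies are T0→High, T1→Free, T2→Moderate, T3→Free; Country A's induced payoffs -1, 6, 1, 8; outcome (T3, Free), payoffs (8, 9).
If Country B leads: Country A's best replies are Free→T0, Moderate→T2, High→T3; Country B's induced payoffs 4, 6, -4; outcome (T2, Moderate), payoffs (1, 6).
Country B gets 6 moving first and 9 moving second, so Country B prefers to move second.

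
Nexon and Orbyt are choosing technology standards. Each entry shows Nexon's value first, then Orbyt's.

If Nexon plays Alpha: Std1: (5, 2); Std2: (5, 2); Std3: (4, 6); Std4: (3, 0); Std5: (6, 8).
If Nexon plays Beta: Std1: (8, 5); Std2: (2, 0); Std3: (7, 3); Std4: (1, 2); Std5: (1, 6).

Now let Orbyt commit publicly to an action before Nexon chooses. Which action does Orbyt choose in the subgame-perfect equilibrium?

Std5

Backward induction with Orbyt moving first.
- Std1: Nexon compares 5, 8 and picks Beta; Orbyt would get 5.
- Std2: Nexon compares 5, 2 and picks Alpha; Orbyt would get 2.
- Std3: Nexon compares 4, 7 and picks Beta; Orbyt would get 3.
- Std4: Nexon compares 3, 1 and picks Alpha; Orbyt would get 0.
- Std5: Nexon compares 6, 1 and picks Alpha; Orbyt would get 8.
Orbyt's induced payoffs are 5, 2, 3, 0, 8, so Orbyt commits to Std5. Subgame-perfect outcome: (Alpha, Std5) with payoffs (6, 8).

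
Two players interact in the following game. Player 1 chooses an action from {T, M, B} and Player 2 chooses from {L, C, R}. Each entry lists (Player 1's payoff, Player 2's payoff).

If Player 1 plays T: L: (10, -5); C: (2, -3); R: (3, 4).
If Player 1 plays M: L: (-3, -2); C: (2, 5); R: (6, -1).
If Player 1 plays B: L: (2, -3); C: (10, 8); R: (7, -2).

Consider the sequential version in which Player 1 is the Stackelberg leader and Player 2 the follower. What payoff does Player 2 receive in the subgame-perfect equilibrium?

8

Solve by backward induction (Player 1 leads).
- T: Player 2 compares -5, -3, 4 and picks R; Player 1 would get 3.
- M: Player 2 compares -2, 5, -1 and picks C; Player 1 would get 2.
- B: Player 2 compares -3, 8, -2 and picks C; Player 1 would get 10.
Player 1's induced payoffs are 3, 2, 10, so Player 1 commits to B. Subgame-perfect outcome: (B, C) with payoffs (10, 8).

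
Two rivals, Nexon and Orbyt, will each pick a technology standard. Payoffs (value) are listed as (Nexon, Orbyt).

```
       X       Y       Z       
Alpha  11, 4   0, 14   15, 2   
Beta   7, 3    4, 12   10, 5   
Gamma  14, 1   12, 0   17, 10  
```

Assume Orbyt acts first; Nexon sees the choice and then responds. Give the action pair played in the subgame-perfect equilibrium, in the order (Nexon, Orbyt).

Work backward from Nexon's decision.
- X: Nexon compares 11, 7, 14 and picks Gamma; Orbyt would get 1.
- Y: Nexon compares 0, 4, 12 and picks Gamma; Orbyt would get 0.
- Z: Nexon compares 15, 10, 17 and picks Gamma; Orbyt would get 10.
Maximizing over 1, 0, 10, Orbyt chooses Z. Subgame-perfect outcome: (Gamma, Z) with payoffs (17, 10).

(Gamma, Z)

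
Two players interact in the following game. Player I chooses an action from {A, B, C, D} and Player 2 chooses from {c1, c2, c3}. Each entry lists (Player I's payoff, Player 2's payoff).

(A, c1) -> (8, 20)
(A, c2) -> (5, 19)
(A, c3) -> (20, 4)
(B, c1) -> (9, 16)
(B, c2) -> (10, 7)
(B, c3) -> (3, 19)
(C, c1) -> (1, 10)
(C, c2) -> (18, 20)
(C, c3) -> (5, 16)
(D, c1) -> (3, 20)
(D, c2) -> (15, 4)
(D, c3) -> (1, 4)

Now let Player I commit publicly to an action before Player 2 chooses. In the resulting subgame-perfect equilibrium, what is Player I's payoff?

18

Work backward from Player 2's decision.
- A → Player 2 plays c1 (best of 20, 19, 4); Player I gets 8.
- B → Player 2 plays c3 (best of 16, 7, 19); Player I gets 3.
- C → Player 2 plays c2 (best of 10, 20, 16); Player I gets 18.
- D → Player 2 plays c1 (best of 20, 4, 4); Player I gets 3.
Among 8, 3, 18, 3, the best is 18 at C. Subgame-perfect outcome: (C, c2) with payoffs (18, 20).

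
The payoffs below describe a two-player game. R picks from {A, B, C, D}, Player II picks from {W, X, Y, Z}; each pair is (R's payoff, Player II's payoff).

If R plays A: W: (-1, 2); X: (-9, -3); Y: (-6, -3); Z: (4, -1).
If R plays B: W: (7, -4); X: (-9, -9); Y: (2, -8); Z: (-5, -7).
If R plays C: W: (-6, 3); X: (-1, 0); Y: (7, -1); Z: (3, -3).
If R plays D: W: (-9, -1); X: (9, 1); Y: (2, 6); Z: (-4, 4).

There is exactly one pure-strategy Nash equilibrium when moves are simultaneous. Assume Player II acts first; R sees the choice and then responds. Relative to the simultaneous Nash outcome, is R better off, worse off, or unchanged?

Work backward from R's decision.
- W: BR = B, leader payoff -4.
- X: BR = D, leader payoff 1.
- Y: BR = C, leader payoff -1.
- Z: BR = A, leader payoff -1.
Maximizing over -4, 1, -1, -1, Player II chooses X. Subgame-perfect outcome: (D, X) with payoffs (9, 1).
For the simultaneous game, intersect best replies.
R's best replies: W→B; X→D; Y→C; Z→A.
Player II's best replies: A→W; B→W; C→W; D→Y.
Only (B, W) has each player best-responding; Nash payoffs (7, -4).
R earns 9 sequentially versus 7 at the Nash outcome: better off.

better off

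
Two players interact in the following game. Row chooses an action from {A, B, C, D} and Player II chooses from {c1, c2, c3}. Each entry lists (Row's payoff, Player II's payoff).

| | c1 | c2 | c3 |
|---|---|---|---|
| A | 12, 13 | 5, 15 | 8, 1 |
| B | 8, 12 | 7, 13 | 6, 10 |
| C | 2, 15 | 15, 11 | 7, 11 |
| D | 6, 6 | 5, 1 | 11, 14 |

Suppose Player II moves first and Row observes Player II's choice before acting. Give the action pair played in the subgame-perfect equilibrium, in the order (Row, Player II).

(D, c3)

Work backward from Row's decision.
- c1: BR = A, leader payoff 13.
- c2: BR = C, leader payoff 11.
- c3: BR = D, leader payoff 14.
Player II's induced payoffs are 13, 11, 14, so Player II commits to c3. Subgame-perfect outcome: (D, c3) with payoffs (11, 14).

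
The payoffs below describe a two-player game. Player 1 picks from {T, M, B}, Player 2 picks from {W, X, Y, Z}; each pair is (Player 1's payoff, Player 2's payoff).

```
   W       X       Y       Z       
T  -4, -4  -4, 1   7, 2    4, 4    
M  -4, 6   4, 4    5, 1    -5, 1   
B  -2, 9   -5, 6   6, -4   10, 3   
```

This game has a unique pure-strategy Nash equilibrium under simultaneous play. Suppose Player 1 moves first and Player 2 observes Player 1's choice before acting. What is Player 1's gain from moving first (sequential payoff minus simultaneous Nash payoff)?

6

Backward induction with Player 1 moving first.
- T → Player 2 plays Z (best of -4, 1, 2, 4); Player 1 gets 4.
- M → Player 2 plays W (best of 6, 4, 1, 1); Player 1 gets -4.
- B → Player 2 plays W (best of 9, 6, -4, 3); Player 1 gets -2.
Among 4, -4, -2, the best is 4 at T. Subgame-perfect outcome: (T, Z) with payoffs (4, 4).
Under simultaneous play:
Player 1's best replies: W→B; X→M; Y→T; Z→B.
Player 2's best replies: T→Z; M→W; B→W.
The unique mutual best reply is (B, W), giving (-2, 9).
Player 1's commitment gain: 4 − -2 = 6.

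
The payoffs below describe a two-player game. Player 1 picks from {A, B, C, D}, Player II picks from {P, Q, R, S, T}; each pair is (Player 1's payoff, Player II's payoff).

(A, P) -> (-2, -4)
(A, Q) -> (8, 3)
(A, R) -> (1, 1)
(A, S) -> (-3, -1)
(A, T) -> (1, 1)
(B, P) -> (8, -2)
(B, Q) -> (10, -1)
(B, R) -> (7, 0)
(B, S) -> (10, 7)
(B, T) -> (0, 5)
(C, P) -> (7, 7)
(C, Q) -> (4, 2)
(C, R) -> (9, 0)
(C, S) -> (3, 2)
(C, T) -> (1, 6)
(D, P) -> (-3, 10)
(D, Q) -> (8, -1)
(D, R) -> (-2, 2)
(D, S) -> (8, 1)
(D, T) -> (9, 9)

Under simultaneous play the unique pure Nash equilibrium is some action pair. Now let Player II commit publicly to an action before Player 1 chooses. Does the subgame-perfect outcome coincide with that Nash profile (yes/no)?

Player 1 best-responds to each possible Player II move:
- P: Player 1 compares -2, 8, 7, -3 and picks B; Player II would get -2.
- Q: Player 1 compares 8, 10, 4, 8 and picks B; Player II would get -1.
- R: Player 1 compares 1, 7, 9, -2 and picks C; Player II would get 0.
- S: Player 1 compares -3, 10, 3, 8 and picks B; Player II would get 7.
- T: Player 1 compares 1, 0, 1, 9 and picks D; Player II would get 9.
Maximizing over -2, -1, 0, 7, 9, Player II chooses T. Subgame-perfect outcome: (D, T) with payoffs (9, 9).
For the simultaneous game, intersect best replies.
Player 1's best replies: P→B; Q→B; R→C; S→B; T→D.
Player II's best replies: A→Q; B→S; C→P; D→P.
The unique mutual best reply is (B, S), giving (10, 7).
Sequential outcome (D, T) differs from the Nash profile (B, S).

no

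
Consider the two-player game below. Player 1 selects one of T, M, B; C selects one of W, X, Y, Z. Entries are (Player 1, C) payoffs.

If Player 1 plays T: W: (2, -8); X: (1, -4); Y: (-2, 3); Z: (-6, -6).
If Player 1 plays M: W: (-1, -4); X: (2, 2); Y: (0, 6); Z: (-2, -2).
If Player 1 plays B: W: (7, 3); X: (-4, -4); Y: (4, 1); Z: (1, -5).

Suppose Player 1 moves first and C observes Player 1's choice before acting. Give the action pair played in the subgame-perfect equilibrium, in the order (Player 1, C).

Solve by backward induction (Player 1 leads).
- T: BR = Y, leader payoff -2.
- M: BR = Y, leader payoff 0.
- B: BR = W, leader payoff 7.
Player 1's induced payoffs are -2, 0, 7, so Player 1 commits to B. Subgame-perfect outcome: (B, W) with payoffs (7, 3).

(B, W)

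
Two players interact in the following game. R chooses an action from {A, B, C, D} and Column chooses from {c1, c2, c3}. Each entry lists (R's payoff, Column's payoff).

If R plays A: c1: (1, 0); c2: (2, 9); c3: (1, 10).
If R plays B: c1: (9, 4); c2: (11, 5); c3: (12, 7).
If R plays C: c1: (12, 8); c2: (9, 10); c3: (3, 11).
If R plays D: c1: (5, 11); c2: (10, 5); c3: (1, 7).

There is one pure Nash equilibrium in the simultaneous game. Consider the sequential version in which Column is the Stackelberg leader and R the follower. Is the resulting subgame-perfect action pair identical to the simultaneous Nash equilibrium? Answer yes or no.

Backward induction with Column moving first.
- c1: R compares 1, 9, 12, 5 and picks C; Column would get 8.
- c2: R compares 2, 11, 9, 10 and picks B; Column would get 5.
- c3: R compares 1, 12, 3, 1 and picks B; Column would get 7.
Column's induced payoffs are 8, 5, 7, so Column commits to c1. Subgame-perfect outcome: (C, c1) with payoffs (12, 8).
Under simultaneous play:
R's best replies: c1→C; c2→B; c3→B.
Column's best replies: A→c3; B→c3; C→c3; D→c1.
Only (B, c3) has each player best-responding; Nash payoffs (12, 7).
Sequential outcome (C, c1) differs from the Nash profile (B, c3).

no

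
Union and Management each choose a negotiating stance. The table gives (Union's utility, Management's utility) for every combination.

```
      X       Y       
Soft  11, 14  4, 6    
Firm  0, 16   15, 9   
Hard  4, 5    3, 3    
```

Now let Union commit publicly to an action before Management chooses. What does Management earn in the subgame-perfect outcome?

Management best-responds to each possible Union move:
- Soft: BR = X, leader payoff 11.
- Firm: BR = X, leader payoff 0.
- Hard: BR = X, leader payoff 4.
Maximizing over 11, 0, 4, Union chooses Soft. Subgame-perfect outcome: (Soft, X) with payoffs (11, 14).

14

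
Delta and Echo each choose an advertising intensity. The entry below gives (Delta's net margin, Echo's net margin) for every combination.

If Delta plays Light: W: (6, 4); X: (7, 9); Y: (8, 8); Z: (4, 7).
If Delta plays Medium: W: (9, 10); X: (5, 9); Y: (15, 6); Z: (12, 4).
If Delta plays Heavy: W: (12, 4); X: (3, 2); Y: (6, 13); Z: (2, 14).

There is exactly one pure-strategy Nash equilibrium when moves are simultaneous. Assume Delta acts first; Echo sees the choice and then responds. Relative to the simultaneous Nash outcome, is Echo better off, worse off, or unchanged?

Solve by backward induction (Delta leads).
- Light: Echo compares 4, 9, 8, 7 and picks X; Delta would get 7.
- Medium: Echo compares 10, 9, 6, 4 and picks W; Delta would get 9.
- Heavy: Echo compares 4, 2, 13, 14 and picks Z; Delta would get 2.
Maximizing over 7, 9, 2, Delta chooses Medium. Subgame-perfect outcome: (Medium, W) with payoffs (9, 10).
Under simultaneous play:
Delta's best replies: W→Heavy; X→Light; Y→Medium; Z→Medium.
Echo's best replies: Light→X; Medium→W; Heavy→Z.
Only (Light, X) has each player best-responding; Nash payoffs (7, 9).
Echo earns 10 sequentially versus 9 at the Nash outcome: better off.

better off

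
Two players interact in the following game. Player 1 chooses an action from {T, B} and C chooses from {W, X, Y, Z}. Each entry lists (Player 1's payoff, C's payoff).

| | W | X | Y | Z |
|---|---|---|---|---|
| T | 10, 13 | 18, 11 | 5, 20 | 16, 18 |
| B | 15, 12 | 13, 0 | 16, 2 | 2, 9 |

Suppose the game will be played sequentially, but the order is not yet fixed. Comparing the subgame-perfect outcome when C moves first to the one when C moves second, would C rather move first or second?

first

If Player 1 leads: C's best replies are T→Y, B→W; Player 1's induced payoffs 5, 15; outcome (B, W), payoffs (15, 12).
If C leads: Player 1's best replies are W→B, X→T, Y→B, Z→T; C's induced payoffs 12, 11, 2, 18; outcome (T, Z), payoffs (16, 18).
C gets 18 moving first and 12 moving second, so C prefers to move first.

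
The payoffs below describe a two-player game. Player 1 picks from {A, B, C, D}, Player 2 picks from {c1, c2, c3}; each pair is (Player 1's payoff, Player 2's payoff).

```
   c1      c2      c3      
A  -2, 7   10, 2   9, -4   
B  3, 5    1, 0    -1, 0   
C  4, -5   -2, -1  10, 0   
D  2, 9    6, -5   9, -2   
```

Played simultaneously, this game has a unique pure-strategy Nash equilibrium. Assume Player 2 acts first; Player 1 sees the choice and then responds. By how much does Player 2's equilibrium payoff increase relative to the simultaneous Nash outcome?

Backward induction with Player 2 moving first.
- c1: BR = C, leader payoff -5.
- c2: BR = A, leader payoff 2.
- c3: BR = C, leader payoff 0.
Player 2's induced payoffs are -5, 2, 0, so Player 2 commits to c2. Subgame-perfect outcome: (A, c2) with payoffs (10, 2).
For the simultaneous game, intersect best replies.
Player 1's best replies: c1→C; c2→A; c3→C.
Player 2's best replies: A→c1; B→c1; C→c3; D→c1.
The unique mutual best reply is (C, c3), giving (10, 0).
Player 2's commitment gain: 2 − 0 = 2.

2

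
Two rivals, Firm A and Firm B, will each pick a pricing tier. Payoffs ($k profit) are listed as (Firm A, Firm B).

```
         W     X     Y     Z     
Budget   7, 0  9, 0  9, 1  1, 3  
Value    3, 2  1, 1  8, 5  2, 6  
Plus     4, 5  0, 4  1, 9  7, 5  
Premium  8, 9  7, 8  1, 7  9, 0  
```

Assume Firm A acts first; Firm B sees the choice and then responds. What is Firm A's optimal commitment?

Work backward from Firm B's decision.
- Budget → Firm B plays Z (best of 0, 0, 1, 3); Firm A gets 1.
- Value → Firm B plays Z (best of 2, 1, 5, 6); Firm A gets 2.
- Plus → Firm B plays Y (best of 5, 4, 9, 5); Firm A gets 1.
- Premium → Firm B plays W (best of 9, 8, 7, 0); Firm A gets 8.
Firm A's induced payoffs are 1, 2, 1, 8, so Firm A commits to Premium. Subgame-perfect outcome: (Premium, W) with payoffs (8, 9).

Premium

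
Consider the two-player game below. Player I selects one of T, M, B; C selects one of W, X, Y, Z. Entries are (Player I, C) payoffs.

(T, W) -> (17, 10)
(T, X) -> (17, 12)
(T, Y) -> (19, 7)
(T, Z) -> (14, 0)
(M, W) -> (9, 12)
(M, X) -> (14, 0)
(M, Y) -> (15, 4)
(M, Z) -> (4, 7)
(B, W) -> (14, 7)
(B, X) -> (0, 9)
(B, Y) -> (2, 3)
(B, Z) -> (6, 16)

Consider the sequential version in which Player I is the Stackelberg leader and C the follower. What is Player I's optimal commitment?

Backward induction with Player I moving first.
- T: C compares 10, 12, 7, 0 and picks X; Player I would get 17.
- M: C compares 12, 0, 4, 7 and picks W; Player I would get 9.
- B: C compares 7, 9, 3, 16 and picks Z; Player I would get 6.
Player I's induced payoffs are 17, 9, 6, so Player I commits to T. Subgame-perfect outcome: (T, X) with payoffs (17, 12).

T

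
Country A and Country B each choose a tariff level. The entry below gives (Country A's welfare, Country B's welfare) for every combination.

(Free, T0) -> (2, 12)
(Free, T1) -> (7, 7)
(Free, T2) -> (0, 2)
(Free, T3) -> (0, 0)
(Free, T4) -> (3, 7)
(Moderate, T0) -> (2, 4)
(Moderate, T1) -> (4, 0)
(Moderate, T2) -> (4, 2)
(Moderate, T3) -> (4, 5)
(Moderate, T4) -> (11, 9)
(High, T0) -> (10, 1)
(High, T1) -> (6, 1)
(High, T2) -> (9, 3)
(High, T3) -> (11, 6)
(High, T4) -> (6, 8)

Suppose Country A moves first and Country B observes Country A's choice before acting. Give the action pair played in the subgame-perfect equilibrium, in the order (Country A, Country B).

(Moderate, T4)

Country B best-responds to each possible Country A move:
- Free → Country B plays T0 (best of 12, 7, 2, 0, 7); Country A gets 2.
- Moderate → Country B plays T4 (best of 4, 0, 2, 5, 9); Country A gets 11.
- High → Country B plays T4 (best of 1, 1, 3, 6, 8); Country A gets 6.
Among 2, 11, 6, the best is 11 at Moderate. Subgame-perfect outcome: (Moderate, T4) with payoffs (11, 9).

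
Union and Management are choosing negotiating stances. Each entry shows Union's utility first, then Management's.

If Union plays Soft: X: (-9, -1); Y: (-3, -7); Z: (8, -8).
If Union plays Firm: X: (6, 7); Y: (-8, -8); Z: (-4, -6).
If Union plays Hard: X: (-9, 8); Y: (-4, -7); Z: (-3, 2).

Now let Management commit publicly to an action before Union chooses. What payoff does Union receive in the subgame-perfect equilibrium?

6

Union best-responds to each possible Management move:
- X → Union plays Firm (best of -9, 6, -9); Management gets 7.
- Y → Union plays Soft (best of -3, -8, -4); Management gets -7.
- Z → Union plays Soft (best of 8, -4, -3); Management gets -8.
Maximizing over 7, -7, -8, Management chooses X. Subgame-perfect outcome: (Firm, X) with payoffs (6, 7).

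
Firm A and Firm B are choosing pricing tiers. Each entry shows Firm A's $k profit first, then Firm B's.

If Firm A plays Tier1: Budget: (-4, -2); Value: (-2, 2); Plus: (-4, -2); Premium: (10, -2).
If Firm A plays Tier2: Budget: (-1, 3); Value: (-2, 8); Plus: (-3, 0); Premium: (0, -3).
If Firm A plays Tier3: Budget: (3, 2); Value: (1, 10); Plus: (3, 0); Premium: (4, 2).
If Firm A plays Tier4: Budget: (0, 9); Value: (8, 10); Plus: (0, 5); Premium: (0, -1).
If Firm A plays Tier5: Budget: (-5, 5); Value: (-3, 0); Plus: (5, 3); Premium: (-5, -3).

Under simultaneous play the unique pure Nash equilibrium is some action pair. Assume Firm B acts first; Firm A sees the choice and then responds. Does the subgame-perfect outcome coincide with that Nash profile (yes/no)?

Backward induction with Firm B moving first.
- Budget → Firm A plays Tier3 (best of -4, -1, 3, 0, -5); Firm B gets 2.
- Value → Firm A plays Tier4 (best of -2, -2, 1, 8, -3); Firm B gets 10.
- Plus → Firm A plays Tier5 (best of -4, -3, 3, 0, 5); Firm B gets 3.
- Premium → Firm A plays Tier1 (best of 10, 0, 4, 0, -5); Firm B gets -2.
Firm B's induced payoffs are 2, 10, 3, -2, so Firm B commits to Value. Subgame-perfect outcome: (Tier4, Value) with payoffs (8, 10).
For the simultaneous game, intersect best replies.
Firm A's best replies: Budget→Tier3; Value→Tier4; Plus→Tier5; Premium→Tier1.
Firm B's best replies: Tier1→Value; Tier2→Value; Tier3→Value; Tier4→Value; Tier5→Budget.
Only (Tier4, Value) has each player best-responding; Nash payoffs (8, 10).
Sequential outcome (Tier4, Value) coincides with the Nash profile (Tier4, Value).

yes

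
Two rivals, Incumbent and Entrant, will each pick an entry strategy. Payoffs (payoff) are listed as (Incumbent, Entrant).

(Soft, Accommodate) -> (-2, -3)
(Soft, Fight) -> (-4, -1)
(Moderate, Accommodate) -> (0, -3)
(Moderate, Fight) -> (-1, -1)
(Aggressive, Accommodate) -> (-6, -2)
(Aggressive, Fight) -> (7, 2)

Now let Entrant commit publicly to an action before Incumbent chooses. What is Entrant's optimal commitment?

Work backward from Incumbent's decision.
- Accommodate: Incumbent compares -2, 0, -6 and picks Moderate; Entrant would get -3.
- Fight: Incumbent compares -4, -1, 7 and picks Aggressive; Entrant would get 2.
Maximizing over -3, 2, Entrant chooses Fight. Subgame-perfect outcome: (Aggressive, Fight) with payoffs (7, 2).

Fight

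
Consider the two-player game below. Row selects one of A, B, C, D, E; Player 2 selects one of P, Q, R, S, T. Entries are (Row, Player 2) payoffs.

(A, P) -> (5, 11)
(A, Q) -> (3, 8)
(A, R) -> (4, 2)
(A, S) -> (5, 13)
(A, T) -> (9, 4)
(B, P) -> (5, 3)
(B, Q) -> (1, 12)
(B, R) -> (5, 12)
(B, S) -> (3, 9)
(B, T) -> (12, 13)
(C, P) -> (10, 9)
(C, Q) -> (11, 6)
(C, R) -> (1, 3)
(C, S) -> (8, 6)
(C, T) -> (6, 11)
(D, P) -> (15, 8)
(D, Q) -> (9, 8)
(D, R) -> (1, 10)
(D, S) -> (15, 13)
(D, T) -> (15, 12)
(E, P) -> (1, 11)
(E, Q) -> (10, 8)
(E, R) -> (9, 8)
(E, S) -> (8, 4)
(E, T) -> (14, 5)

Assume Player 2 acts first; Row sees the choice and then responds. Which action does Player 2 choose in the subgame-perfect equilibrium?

Solve by backward induction (Player 2 leads).
- P: BR = D, leader payoff 8.
- Q: BR = C, leader payoff 6.
- R: BR = E, leader payoff 8.
- S: BR = D, leader payoff 13.
- T: BR = D, leader payoff 12.
Maximizing over 8, 6, 8, 13, 12, Player 2 chooses S. Subgame-perfect outcome: (D, S) with payoffs (15, 13).

S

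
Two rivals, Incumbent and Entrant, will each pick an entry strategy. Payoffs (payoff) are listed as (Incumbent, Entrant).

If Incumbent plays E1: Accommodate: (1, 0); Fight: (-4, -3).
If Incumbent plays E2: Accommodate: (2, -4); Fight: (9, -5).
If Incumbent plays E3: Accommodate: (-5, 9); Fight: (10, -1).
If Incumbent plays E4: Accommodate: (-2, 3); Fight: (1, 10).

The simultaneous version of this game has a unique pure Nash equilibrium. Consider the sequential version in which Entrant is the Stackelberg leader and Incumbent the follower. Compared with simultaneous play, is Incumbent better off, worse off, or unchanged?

better off

Incumbent best-responds to each possible Entrant move:
- Accommodate → Incumbent plays E2 (best of 1, 2, -5, -2); Entrant gets -4.
- Fight → Incumbent plays E3 (best of -4, 9, 10, 1); Entrant gets -1.
Entrant's induced payoffs are -4, -1, so Entrant commits to Fight. Subgame-perfect outcome: (E3, Fight) with payoffs (10, -1).
Now find the simultaneous Nash equilibrium.
Incumbent's best replies: Accommodate→E2; Fight→E3.
Entrant's best replies: E1→Accommodate; E2→Accommodate; E3→Accommodate; E4→Fight.
The unique mutual best reply is (E2, Accommodate), giving (2, -4).
Incumbent earns 10 sequentially versus 2 at the Nash outcome: better off.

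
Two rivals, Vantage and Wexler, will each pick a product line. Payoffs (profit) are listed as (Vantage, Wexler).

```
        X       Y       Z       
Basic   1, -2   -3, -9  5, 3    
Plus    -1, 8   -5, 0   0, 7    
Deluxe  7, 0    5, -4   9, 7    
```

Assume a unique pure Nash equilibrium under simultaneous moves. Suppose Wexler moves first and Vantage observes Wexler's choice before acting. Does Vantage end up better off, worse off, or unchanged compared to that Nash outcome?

unchanged

Work backward from Vantage's decision.
- X: Vantage compares 1, -1, 7 and picks Deluxe; Wexler would get 0.
- Y: Vantage compares -3, -5, 5 and picks Deluxe; Wexler would get -4.
- Z: Vantage compares 5, 0, 9 and picks Deluxe; Wexler would get 7.
Wexler's induced payoffs are 0, -4, 7, so Wexler commits to Z. Subgame-perfect outcome: (Deluxe, Z) with payoffs (9, 7).
Under simultaneous play:
Vantage's best replies: X→Deluxe; Y→Deluxe; Z→Deluxe.
Wexler's best replies: Basic→Z; Plus→X; Deluxe→Z.
The unique mutual best reply is (Deluxe, Z), giving (9, 7).
Vantage earns 9 sequentially versus 9 at the Nash outcome: unchanged.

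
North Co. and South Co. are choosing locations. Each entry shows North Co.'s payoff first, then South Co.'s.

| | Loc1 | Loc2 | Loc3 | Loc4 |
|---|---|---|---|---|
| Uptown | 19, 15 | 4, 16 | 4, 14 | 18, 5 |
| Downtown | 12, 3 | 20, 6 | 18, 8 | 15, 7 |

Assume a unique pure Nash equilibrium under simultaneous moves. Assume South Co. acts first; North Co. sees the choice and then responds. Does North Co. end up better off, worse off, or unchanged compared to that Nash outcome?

Solve by backward induction (South Co. leads).
- Loc1: BR = Uptown, leader payoff 15.
- Loc2: BR = Downtown, leader payoff 6.
- Loc3: BR = Downtown, leader payoff 8.
- Loc4: BR = Uptown, leader payoff 5.
Among 15, 6, 8, 5, the best is 15 at Loc1. Subgame-perfect outcome: (Uptown, Loc1) with payoffs (19, 15).
Under simultaneous play:
North Co.'s best replies: Loc1→Uptown; Loc2→Downtown; Loc3→Downtown; Loc4→Uptown.
South Co.'s best replies: Uptown→Loc2; Downtown→Loc3.
The unique mutual best reply is (Downtown, Loc3), giving (18, 8).
North Co. earns 19 sequentially versus 18 at the Nash outcome: better off.

better off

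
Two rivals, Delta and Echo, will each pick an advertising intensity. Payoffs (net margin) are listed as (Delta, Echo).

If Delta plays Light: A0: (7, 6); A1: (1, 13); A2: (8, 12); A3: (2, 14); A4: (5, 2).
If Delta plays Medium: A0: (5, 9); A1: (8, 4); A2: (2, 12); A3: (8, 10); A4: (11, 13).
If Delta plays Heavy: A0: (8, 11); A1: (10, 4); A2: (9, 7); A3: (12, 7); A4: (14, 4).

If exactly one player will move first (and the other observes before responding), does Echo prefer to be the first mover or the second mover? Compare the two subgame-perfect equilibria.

If Delta leads: Echo's best replies are Light→A3, Medium→A4, Heavy→A0; Delta's induced payoffs 2, 11, 8; outcome (Medium, A4), payoffs (11, 13).
If Echo leads: Delta's best replies are A0→Heavy, A1→Heavy, A2→Heavy, A3→Heavy, A4→Heavy; Echo's induced payoffs 11, 4, 7, 7, 4; outcome (Heavy, A0), payoffs (8, 11).
Echo gets 11 moving first and 13 moving second, so Echo prefers to move second.

second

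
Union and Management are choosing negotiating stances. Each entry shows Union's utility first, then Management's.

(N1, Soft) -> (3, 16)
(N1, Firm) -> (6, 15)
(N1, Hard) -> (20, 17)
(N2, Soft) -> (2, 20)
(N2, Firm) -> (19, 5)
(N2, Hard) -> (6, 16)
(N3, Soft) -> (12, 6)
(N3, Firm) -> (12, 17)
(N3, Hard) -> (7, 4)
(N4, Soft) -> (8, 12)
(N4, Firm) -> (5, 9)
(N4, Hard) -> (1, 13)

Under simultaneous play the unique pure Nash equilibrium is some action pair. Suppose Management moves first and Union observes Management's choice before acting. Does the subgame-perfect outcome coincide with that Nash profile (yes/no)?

Union best-responds to each possible Management move:
- Soft → Union plays N3 (best of 3, 2, 12, 8); Management gets 6.
- Firm → Union plays N2 (best of 6, 19, 12, 5); Management gets 5.
- Hard → Union plays N1 (best of 20, 6, 7, 1); Management gets 17.
Among 6, 5, 17, the best is 17 at Hard. Subgame-perfect outcome: (N1, Hard) with payoffs (20, 17).
Under simultaneous play:
Union's best replies: Soft→N3; Firm→N2; Hard→N1.
Management's best replies: N1→Hard; N2→Soft; N3→Firm; N4→Hard.
The unique mutual best reply is (N1, Hard), giving (20, 17).
Sequential outcome (N1, Hard) coincides with the Nash profile (N1, Hard).

yes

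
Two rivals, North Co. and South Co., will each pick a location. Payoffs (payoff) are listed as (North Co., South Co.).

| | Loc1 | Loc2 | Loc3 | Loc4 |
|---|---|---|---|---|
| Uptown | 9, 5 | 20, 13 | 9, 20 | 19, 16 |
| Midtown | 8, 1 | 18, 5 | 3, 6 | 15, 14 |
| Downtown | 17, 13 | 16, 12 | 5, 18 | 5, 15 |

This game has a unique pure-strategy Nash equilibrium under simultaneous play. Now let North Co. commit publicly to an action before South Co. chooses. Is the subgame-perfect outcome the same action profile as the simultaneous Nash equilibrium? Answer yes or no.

no

Solve by backward induction (North Co. leads).
- Uptown: BR = Loc3, leader payoff 9.
- Midtown: BR = Loc4, leader payoff 15.
- Downtown: BR = Loc3, leader payoff 5.
Among 9, 15, 5, the best is 15 at Midtown. Subgame-perfect outcome: (Midtown, Loc4) with payoffs (15, 14).
Now find the simultaneous Nash equilibrium.
North Co.'s best replies: Loc1→Downtown; Loc2→Uptown; Loc3→Uptown; Loc4→Uptown.
South Co.'s best replies: Uptown→Loc3; Midtown→Loc4; Downtown→Loc3.
The unique mutual best reply is (Uptown, Loc3), giving (9, 20).
Sequential outcome (Midtown, Loc4) differs from the Nash profile (Uptown, Loc3).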